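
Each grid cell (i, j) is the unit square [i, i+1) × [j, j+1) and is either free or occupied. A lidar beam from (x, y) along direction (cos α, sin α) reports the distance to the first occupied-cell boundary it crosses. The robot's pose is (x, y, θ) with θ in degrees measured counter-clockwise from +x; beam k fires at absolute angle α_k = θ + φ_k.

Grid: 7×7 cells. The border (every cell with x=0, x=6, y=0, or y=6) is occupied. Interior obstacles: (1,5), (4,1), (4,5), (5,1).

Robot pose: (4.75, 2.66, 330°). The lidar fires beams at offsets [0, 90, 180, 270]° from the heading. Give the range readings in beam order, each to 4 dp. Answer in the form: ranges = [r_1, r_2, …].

beam 1: φ=0°, α=330°
  dir = (cos 330°, sin 330°) = (0.8660, -0.5000); from cell (4,2)
  next x-line at t=0.2887, next y-line at t=1.3200; Δt_x=1.1547, Δt_y=2.0000
    x: enter (5,2) at t=0.2887
    y: enter (5,1) at t=1.3200 ← occupied
  → r_1 = 1.3200
beam 2: φ=90°, α=60°
  dir = (cos 60°, sin 60°) = (0.5000, 0.8660); from cell (4,2)
  next x-line at t=0.5000, next y-line at t=0.3926; Δt_x=2.0000, Δt_y=1.1547
    y: enter (4,3) at t=0.3926
    x: enter (5,3) at t=0.5000
    y: enter (5,4) at t=1.5473
    x: enter (6,4) at t=2.5000 ← occupied
  → r_2 = 2.5000
beam 3: φ=180°, α=150°
  dir = (cos 150°, sin 150°) = (-0.8660, 0.5000); from cell (4,2)
  next x-line at t=0.8660, next y-line at t=0.6800; Δt_x=1.1547, Δt_y=2.0000
    y: enter (4,3) at t=0.6800
    x: enter (3,3) at t=0.8660
    x: enter (2,3) at t=2.0207
    y: enter (2,4) at t=2.6800
    x: enter (1,4) at t=3.1754
    x: enter (0,4) at t=4.3301 ← occupied
  → r_3 = 4.3301
beam 4: φ=270°, α=240°
  dir = (cos 240°, sin 240°) = (-0.5000, -0.8660); from cell (4,2)
  next x-line at t=1.5000, next y-line at t=0.7621; Δt_x=2.0000, Δt_y=1.1547
    y: enter (4,1) at t=0.7621 ← occupied
  → r_4 = 0.7621

ranges = [1.3200, 2.5000, 4.3301, 0.7621]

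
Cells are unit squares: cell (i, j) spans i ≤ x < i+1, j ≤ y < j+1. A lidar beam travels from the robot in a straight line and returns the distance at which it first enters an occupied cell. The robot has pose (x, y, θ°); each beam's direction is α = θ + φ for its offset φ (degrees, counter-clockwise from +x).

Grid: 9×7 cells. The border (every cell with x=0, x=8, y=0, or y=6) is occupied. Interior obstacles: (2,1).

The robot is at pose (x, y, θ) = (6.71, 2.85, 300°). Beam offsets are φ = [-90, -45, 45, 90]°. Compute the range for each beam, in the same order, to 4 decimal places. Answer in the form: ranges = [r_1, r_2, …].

beam 1: φ=-90°, α=210°
  cosα=-0.8660 sinα=-0.5000 | (6,2) | tMaxX 0.8198 tMaxY 1.7000 | tΔX 1.1547 tΔY 2.0000
    t=0.8198 [x] (5,2)
    t=1.7000 [y] (5,1)
    t=1.9745 [x] (4,1)
    t=3.1292 [x] (3,1)
    t=3.7000 [y] (3,0) — stop
  → r_1 = 3.7000
beam 2: φ=-45°, α=255°
  cosα=-0.2588 sinα=-0.9659 | (6,2) | tMaxX 2.7432 tMaxY 0.8800 | tΔX 3.8637 tΔY 1.0353
    t=0.8800 [y] (6,1)
    t=1.9153 [y] (6,0) — stop
  → r_2 = 1.9153
beam 3: φ=45°, α=345°
  cosα=0.9659 sinα=-0.2588 | (6,2) | tMaxX 0.3002 tMaxY 3.2841 | tΔX 1.0353 tΔY 3.8637
    t=0.3002 [x] (7,2)
    t=1.3355 [x] (8,2) — stop
  → r_3 = 1.3355
beam 4: φ=90°, α=30°
  cosα=0.8660 sinα=0.5000 | (6,2) | tMaxX 0.3349 tMaxY 0.3000 | tΔX 1.1547 tΔY 2.0000
    t=0.3000 [y] (6,3)
    t=0.3349 [x] (7,3)
    t=1.4896 [x] (8,3) — stop
  → r_4 = 1.4896

ranges = [3.7000, 1.9153, 1.3355, 1.4896]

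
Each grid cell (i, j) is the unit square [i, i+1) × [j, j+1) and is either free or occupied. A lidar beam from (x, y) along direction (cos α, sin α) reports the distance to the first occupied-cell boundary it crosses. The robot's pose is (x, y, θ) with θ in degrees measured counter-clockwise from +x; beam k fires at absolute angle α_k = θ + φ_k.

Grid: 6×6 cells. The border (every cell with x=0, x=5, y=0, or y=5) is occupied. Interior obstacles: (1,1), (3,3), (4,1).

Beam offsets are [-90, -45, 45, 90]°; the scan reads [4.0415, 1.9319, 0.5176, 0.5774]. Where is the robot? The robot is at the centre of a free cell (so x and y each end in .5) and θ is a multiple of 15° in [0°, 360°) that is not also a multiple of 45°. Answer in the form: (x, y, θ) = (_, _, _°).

The pose lattice has 13·16 = 208 candidates. Test each by forward raycasting.
  (1.5, 4.5, 75°): beam 1 = 1.9319 ≠ 4.0415 ✗
  (2.5, 1.5, 330°): beam 1 = 0.5774 ≠ 4.0415 ✗
  (1.5, 3.5, 60°): beam 1 = 3.0000 ≠ 4.0415 ✗
  (4.5, 3.5, 285°): beam 1 = 0.5176 ≠ 4.0415 ✗
  …
  (1.5, 4.5, 30°): r_1=4.0415, r_2=1.9319, r_3=0.5176, r_4=0.5774 — all match ✓
Only this pose fits every beam.

(x, y, θ) = (1.5, 4.5, 30°)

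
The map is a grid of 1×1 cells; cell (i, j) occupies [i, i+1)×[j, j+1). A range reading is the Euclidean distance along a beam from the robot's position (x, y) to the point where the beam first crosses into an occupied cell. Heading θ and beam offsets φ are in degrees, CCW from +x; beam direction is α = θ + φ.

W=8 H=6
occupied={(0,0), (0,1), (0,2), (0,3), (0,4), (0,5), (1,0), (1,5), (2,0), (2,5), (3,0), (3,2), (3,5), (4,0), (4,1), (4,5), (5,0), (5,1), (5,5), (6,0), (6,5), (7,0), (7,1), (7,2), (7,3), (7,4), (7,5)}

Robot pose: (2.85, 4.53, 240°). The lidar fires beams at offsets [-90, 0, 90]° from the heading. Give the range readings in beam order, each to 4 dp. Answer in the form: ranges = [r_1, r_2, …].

ranges = [0.9400, 3.7000, 4.7920]

beam 1: φ=-90°, α=150°
  direction (-0.8660, 0.5000); cell (2,4); t to first gridline: x 0.9815, y 0.9400 (then +1.1547 / +2.0000)
    (2,5) via y @ 0.9400  # hit
  → r_1 = 0.9400
beam 2: φ=0°, α=240°
  direction (-0.5000, -0.8660); cell (2,4); t to first gridline: x 1.7000, y 0.6120 (then +2.0000 / +1.1547)
    (2,3) via y @ 0.6120
    (1,3) via x @ 1.7000
    (1,2) via y @ 1.7667
    (1,1) via y @ 2.9214
    (0,1) via x @ 3.7000  # hit
  → r_2 = 3.7000
beam 3: φ=90°, α=330°
  direction (0.8660, -0.5000); cell (2,4); t to first gridline: x 0.1732, y 1.0600 (then +1.1547 / +2.0000)
    (3,4) via x @ 0.1732
    (3,3) via y @ 1.0600
    (4,3) via x @ 1.3279
    (5,3) via x @ 2.4826
    (5,2) via y @ 3.0600
    (6,2) via x @ 3.6373
    (7,2) via x @ 4.7920  # hit
  → r_3 = 4.7920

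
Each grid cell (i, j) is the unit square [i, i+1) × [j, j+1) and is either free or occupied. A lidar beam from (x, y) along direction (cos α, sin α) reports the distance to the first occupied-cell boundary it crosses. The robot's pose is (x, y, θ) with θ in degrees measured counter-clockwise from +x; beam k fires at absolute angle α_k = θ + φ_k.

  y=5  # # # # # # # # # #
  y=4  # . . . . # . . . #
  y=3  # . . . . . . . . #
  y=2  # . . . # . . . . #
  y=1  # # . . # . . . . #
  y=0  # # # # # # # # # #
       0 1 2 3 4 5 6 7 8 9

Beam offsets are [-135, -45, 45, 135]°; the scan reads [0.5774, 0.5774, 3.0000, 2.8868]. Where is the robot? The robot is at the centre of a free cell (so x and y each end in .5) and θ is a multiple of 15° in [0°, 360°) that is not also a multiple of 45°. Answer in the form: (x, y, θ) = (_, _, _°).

(x, y, θ) = (6.5, 4.5, 195°)

The pose lattice has 28·16 = 448 candidates. Test each by forward raycasting.
  (7.5, 1.5, 330°): beam 1 = 1.9319 ≠ 0.5774 ✗
  (1.5, 4.5, 300°): beam 1 = 0.5176 ≠ 0.5774 ✗
  (6.5, 2.5, 300°): beam 1 = 1.5529 ≠ 0.5774 ✗
  (7.5, 4.5, 120°): beam 1 = 1.5529 ≠ 0.5774 ✗
  (5.5, 2.5, 300°): beam 1 = 0.5176 ≠ 0.5774 ✗
  …
  (6.5, 4.5, 195°): r_1=0.5774, r_2=0.5774, r_3=3.0000, r_4=2.8868 — all match ✓
No second candidate reproduces the full scan.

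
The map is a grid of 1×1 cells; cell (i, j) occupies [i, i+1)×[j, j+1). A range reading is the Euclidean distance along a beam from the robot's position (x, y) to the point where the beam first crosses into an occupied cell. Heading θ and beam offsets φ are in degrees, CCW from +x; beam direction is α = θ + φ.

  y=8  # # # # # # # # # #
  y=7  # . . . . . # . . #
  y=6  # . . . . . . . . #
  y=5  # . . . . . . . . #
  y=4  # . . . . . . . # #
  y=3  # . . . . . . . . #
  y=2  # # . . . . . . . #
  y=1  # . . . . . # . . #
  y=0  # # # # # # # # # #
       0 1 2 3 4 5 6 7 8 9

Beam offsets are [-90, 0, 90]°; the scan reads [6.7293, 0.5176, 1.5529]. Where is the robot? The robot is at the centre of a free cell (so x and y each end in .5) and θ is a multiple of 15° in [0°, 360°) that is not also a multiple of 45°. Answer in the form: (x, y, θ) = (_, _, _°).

(x, y, θ) = (2.5, 7.5, 75°)

Enumerate (i+0.5, j+0.5, θ) over the 52 free cells and 16 admissible headings. For each, cast all 3 beams and compare to the given ranges.
  (7.5, 3.5, 150°): beam 1 = 1.0000 ≠ 6.7293 ✗
  (3.5, 4.5, 150°): beam 1 = 4.0415 ≠ 6.7293 ✗
  (7.5, 3.5, 165°): beam 1 = 4.6587 ≠ 6.7293 ✗
  …
  (2.5, 7.5, 75°): r_1=6.7293, r_2=0.5176, r_3=1.5529 — all match ✓
No second candidate reproduces the full scan.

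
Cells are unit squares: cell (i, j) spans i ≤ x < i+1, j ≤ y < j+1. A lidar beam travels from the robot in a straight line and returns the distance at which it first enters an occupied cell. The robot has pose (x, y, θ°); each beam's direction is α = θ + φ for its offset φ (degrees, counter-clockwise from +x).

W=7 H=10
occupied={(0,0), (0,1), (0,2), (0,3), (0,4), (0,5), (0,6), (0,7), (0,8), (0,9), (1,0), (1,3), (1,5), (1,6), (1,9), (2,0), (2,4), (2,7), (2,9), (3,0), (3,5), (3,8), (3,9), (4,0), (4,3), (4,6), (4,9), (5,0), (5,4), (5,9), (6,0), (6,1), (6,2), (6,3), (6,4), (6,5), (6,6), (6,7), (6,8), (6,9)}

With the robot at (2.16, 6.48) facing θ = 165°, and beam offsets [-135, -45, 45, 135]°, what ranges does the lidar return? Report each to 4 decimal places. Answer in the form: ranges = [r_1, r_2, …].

ranges = [4.4341, 0.3200, 0.1848, 1.6800]

beam 1: φ=-135°, α=30°
  dir = (cos 30°, sin 30°) = (0.8660, 0.5000); from cell (2,6)
  next x-line at t=0.9699, next y-line at t=1.0400; Δt_x=1.1547, Δt_y=2.0000
    x: enter (3,6) at t=0.9699
    y: enter (3,7) at t=1.0400
    x: enter (4,7) at t=2.1246
    y: enter (4,8) at t=3.0400
    x: enter (5,8) at t=3.2793
    x: enter (6,8) at t=4.4341 ← occupied
  → r_1 = 4.4341
beam 2: φ=-45°, α=120°
  dir = (cos 120°, sin 120°) = (-0.5000, 0.8660); from cell (2,6)
  next x-line at t=0.3200, next y-line at t=0.6004; Δt_x=2.0000, Δt_y=1.1547
    x: enter (1,6) at t=0.3200 ← occupied
  → r_2 = 0.3200
beam 3: φ=45°, α=210°
  dir = (cos 210°, sin 210°) = (-0.8660, -0.5000); from cell (2,6)
  next x-line at t=0.1848, next y-line at t=0.9600; Δt_x=1.1547, Δt_y=2.0000
    x: enter (1,6) at t=0.1848 ← occupied
  → r_3 = 0.1848
beam 4: φ=135°, α=300°
  dir = (cos 300°, sin 300°) = (0.5000, -0.8660); from cell (2,6)
  next x-line at t=1.6800, next y-line at t=0.5543; Δt_x=2.0000, Δt_y=1.1547
    y: enter (2,5) at t=0.5543
    x: enter (3,5) at t=1.6800 ← occupied
  → r_4 = 1.6800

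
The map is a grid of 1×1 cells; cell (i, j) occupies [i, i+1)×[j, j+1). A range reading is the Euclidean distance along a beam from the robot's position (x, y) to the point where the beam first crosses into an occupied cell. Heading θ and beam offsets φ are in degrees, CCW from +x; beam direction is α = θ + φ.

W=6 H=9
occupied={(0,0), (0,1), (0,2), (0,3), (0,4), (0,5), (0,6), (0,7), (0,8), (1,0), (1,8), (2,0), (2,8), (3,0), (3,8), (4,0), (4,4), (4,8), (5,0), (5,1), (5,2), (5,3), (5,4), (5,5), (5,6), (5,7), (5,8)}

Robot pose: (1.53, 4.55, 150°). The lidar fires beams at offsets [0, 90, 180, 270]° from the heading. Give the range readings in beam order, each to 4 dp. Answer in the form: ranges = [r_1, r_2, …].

ranges = [0.6120, 1.0600, 4.0068, 3.9837]

beam 1: φ=0°, α=150°
  direction (-0.8660, 0.5000); cell (1,4); t to first gridline: x 0.6120, y 0.9000 (then +1.1547 / +2.0000)
    (0,4) via x @ 0.6120  # hit
  → r_1 = 0.6120
beam 2: φ=90°, α=240°
  direction (-0.5000, -0.8660); cell (1,4); t to first gridline: x 1.0600, y 0.6351 (then +2.0000 / +1.1547)
    (1,3) via y @ 0.6351
    (0,3) via x @ 1.0600  # hit
  → r_2 = 1.0600
beam 3: φ=180°, α=330°
  direction (0.8660, -0.5000); cell (1,4); t to first gridline: x 0.5427, y 1.1000 (then +1.1547 / +2.0000)
    (2,4) via x @ 0.5427
    (2,3) via y @ 1.1000
    (3,3) via x @ 1.6974
    (4,3) via x @ 2.8521
    (4,2) via y @ 3.1000
    (5,2) via x @ 4.0068  # hit
  → r_3 = 4.0068
beam 4: φ=270°, α=60°
  direction (0.5000, 0.8660); cell (1,4); t to first gridline: x 0.9400, y 0.5196 (then +2.0000 / +1.1547)
    (1,5) via y @ 0.5196
    (2,5) via x @ 0.9400
    (2,6) via y @ 1.6743
    (2,7) via y @ 2.8290
    (3,7) via x @ 2.9400
    (3,8) via y @ 3.9837  # hit
  → r_4 = 3.9837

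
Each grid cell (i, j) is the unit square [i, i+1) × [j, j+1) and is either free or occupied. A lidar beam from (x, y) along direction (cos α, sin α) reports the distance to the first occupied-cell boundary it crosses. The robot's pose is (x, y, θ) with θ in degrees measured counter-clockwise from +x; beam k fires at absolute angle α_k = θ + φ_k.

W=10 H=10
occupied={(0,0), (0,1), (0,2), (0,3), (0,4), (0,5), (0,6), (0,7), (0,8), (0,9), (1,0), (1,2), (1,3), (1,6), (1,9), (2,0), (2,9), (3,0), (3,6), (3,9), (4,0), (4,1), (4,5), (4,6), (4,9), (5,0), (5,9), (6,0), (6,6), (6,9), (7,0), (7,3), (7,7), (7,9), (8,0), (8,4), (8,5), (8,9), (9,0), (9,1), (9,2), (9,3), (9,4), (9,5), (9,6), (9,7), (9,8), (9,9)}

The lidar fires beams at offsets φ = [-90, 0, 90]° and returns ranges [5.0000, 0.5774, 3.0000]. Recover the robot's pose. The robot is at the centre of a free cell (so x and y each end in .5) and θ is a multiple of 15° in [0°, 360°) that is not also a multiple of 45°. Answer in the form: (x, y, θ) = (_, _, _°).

(x, y, θ) = (7.5, 5.5, 330°)

Enumerate (i+0.5, j+0.5, θ) over the 52 free cells and 16 admissible headings. For each, cast all 3 beams and compare to the given ranges.
  (5.5, 2.5, 330°): beam 1 = 1.0000 ≠ 5.0000 ✗
  (2.5, 1.5, 345°): beam 1 = 0.5176 ≠ 5.0000 ✗
  (3.5, 7.5, 30°): beam 1 = 0.5774 ≠ 5.0000 ✗
  …
  (7.5, 5.5, 330°): r_1=5.0000, r_2=0.5774, r_3=3.0000 — all match ✓
No second candidate reproduces the full scan.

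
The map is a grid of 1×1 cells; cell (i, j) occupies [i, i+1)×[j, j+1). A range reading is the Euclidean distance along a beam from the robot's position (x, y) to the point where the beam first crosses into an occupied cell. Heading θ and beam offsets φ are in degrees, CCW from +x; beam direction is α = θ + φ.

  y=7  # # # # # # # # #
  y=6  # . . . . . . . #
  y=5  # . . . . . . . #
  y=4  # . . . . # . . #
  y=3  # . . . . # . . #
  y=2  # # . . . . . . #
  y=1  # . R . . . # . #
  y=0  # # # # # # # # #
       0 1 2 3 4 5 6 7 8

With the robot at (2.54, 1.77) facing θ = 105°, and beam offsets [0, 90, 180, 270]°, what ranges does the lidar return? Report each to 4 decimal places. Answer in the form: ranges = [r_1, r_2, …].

beam 1: φ=0°, α=105°
  cosα=-0.2588 sinα=0.9659 | (2,1) | tMaxX 2.0864 tMaxY 0.2381 | tΔX 3.8637 tΔY 1.0353
    t=0.2381 [y] (2,2)
    t=1.2734 [y] (2,3)
    t=2.0864 [x] (1,3)
    t=2.3087 [y] (1,4)
    t=3.3439 [y] (1,5)
    t=4.3792 [y] (1,6)
    t=5.4145 [y] (1,7) — stop
  → r_1 = 5.4145
beam 2: φ=90°, α=195°
  cosα=-0.9659 sinα=-0.2588 | (2,1) | tMaxX 0.5590 tMaxY 2.9751 | tΔX 1.0353 tΔY 3.8637
    t=0.5590 [x] (1,1)
    t=1.5943 [x] (0,1) — stop
  → r_2 = 1.5943
beam 3: φ=180°, α=285°
  cosα=0.2588 sinα=-0.9659 | (2,1) | tMaxX 1.7773 tMaxY 0.7972 | tΔX 3.8637 tΔY 1.0353
    t=0.7972 [y] (2,0) — stop
  → r_3 = 0.7972
beam 4: φ=270°, α=15°
  cosα=0.9659 sinα=0.2588 | (2,1) | tMaxX 0.4762 tMaxY 0.8887 | tΔX 1.0353 tΔY 3.8637
    t=0.4762 [x] (3,1)
    t=0.8887 [y] (3,2)
    t=1.5115 [x] (4,2)
    t=2.5468 [x] (5,2)
    t=3.5821 [x] (6,2)
    t=4.6173 [x] (7,2)
    t=4.7524 [y] (7,3)
    t=5.6526 [x] (8,3) — stop
  → r_4 = 5.6526

ranges = [5.4145, 1.5943, 0.7972, 5.6526]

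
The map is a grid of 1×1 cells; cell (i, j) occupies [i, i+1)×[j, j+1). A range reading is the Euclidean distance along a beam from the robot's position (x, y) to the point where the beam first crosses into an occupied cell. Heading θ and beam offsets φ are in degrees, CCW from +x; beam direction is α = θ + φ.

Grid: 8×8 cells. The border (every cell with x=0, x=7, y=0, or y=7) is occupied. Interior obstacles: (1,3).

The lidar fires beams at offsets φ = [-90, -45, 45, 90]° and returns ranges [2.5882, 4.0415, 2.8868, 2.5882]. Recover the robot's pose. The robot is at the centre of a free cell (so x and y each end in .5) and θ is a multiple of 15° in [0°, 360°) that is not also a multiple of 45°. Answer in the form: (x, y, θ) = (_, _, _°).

The pose lattice has 35·16 = 560 candidates. Test each by forward raycasting.
  (5.5, 5.5, 345°): beam 1 = 4.6587 ≠ 2.5882 ✗
  (1.5, 5.5, 105°): beam 1 = 5.6940 ≠ 2.5882 ✗
  (3.5, 4.5, 105°): beam 1 = 3.6235 ≠ 2.5882 ✗
  (3.5, 2.5, 255°): beam 1 = 1.9319 ≠ 2.5882 ✗
  (3.5, 3.5, 105°): beam 1 = 3.6235 ≠ 2.5882 ✗
  …
  (4.5, 4.5, 285°): r_1=2.5882, r_2=4.0415, r_3=2.8868, r_4=2.5882 — all match ✓
Only this pose fits every beam.

(x, y, θ) = (4.5, 4.5, 285°)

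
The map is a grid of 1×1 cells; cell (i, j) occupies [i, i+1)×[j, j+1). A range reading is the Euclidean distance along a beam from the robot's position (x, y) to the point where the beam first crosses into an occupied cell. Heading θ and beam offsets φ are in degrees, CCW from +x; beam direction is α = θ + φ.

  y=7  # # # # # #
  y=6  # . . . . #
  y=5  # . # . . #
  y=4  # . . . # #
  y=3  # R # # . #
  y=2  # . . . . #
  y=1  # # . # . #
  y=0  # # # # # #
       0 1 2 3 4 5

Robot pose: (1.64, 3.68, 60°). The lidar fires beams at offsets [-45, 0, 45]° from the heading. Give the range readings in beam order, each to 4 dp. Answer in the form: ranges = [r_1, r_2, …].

ranges = [0.3727, 1.5242, 2.4728]

beam 1: φ=-45°, α=15°
  cosα=0.9659 sinα=0.2588 | (1,3) | tMaxX 0.3727 tMaxY 1.2364 | tΔX 1.0353 tΔY 3.8637
    t=0.3727 [x] (2,3) — stop
  → r_1 = 0.3727
beam 2: φ=0°, α=60°
  cosα=0.5000 sinα=0.8660 | (1,3) | tMaxX 0.7200 tMaxY 0.3695 | tΔX 2.0000 tΔY 1.1547
    t=0.3695 [y] (1,4)
    t=0.7200 [x] (2,4)
    t=1.5242 [y] (2,5) — stop
  → r_2 = 1.5242
beam 3: φ=45°, α=105°
  cosα=-0.2588 sinα=0.9659 | (1,3) | tMaxX 2.4728 tMaxY 0.3313 | tΔX 3.8637 tΔY 1.0353
    t=0.3313 [y] (1,4)
    t=1.3666 [y] (1,5)
    t=2.4018 [y] (1,6)
    t=2.4728 [x] (0,6) — stop
  → r_3 = 2.4728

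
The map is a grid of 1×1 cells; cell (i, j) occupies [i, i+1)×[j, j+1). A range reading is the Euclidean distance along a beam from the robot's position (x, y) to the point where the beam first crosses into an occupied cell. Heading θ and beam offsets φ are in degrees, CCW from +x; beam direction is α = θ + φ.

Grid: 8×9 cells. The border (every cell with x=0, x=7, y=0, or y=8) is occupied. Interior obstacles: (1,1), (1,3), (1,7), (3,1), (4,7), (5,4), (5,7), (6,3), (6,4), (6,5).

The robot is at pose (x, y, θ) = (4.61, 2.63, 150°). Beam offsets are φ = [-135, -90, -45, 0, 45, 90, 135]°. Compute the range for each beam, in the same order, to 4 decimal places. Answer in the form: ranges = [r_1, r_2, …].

ranges = [1.4390, 1.5819, 5.5594, 4.1685, 2.7021, 1.2200, 1.6875]

beam 1: φ=-135°, α=15°
  direction (0.9659, 0.2588); cell (4,2); t to first gridline: x 0.4038, y 1.4296 (then +1.0353 / +3.8637)
    (5,2) via x @ 0.4038
    (5,3) via y @ 1.4296
    (6,3) via x @ 1.4390  # hit
  → r_1 = 1.4390
beam 2: φ=-90°, α=60°
  direction (0.5000, 0.8660); cell (4,2); t to first gridline: x 0.7800, y 0.4272 (then +2.0000 / +1.1547)
    (4,3) via y @ 0.4272
    (5,3) via x @ 0.7800
    (5,4) via y @ 1.5819  # hit
  → r_2 = 1.5819
beam 3: φ=-45°, α=105°
  direction (-0.2588, 0.9659); cell (4,2); t to first gridline: x 2.3569, y 0.3831 (then +3.8637 / +1.0353)
    (4,3) via y @ 0.3831
    (4,4) via y @ 1.4183
    (3,4) via x @ 2.3569
    (3,5) via y @ 2.4536
    (3,6) via y @ 3.4889
    (3,7) via y @ 4.5242
    (3,8) via y @ 5.5594  # hit
  → r_3 = 5.5594
beam 4: φ=0°, α=150°
  direction (-0.8660, 0.5000); cell (4,2); t to first gridline: x 0.7044, y 0.7400 (then +1.1547 / +2.0000)
    (3,2) via x @ 0.7044
    (3,3) via y @ 0.7400
    (2,3) via x @ 1.8591
    (2,4) via y @ 2.7400
    (1,4) via x @ 3.0138
    (0,4) via x @ 4.1685  # hit
  → r_4 = 4.1685
beam 5: φ=45°, α=195°
  direction (-0.9659, -0.2588); cell (4,2); t to first gridline: x 0.6315, y 2.4341 (then +1.0353 / +3.8637)
    (3,2) via x @ 0.6315
    (2,2) via x @ 1.6668
    (2,1) via y @ 2.4341
    (1,1) via x @ 2.7021  # hit
  → r_5 = 2.7021
beam 6: φ=90°, α=240°
  direction (-0.5000, -0.8660); cell (4,2); t to first gridline: x 1.2200, y 0.7275 (then +2.0000 / +1.1547)
    (4,1) via y @ 0.7275
    (3,1) via x @ 1.2200  # hit
  → r_6 = 1.2200
beam 7: φ=135°, α=285°
  direction (0.2588, -0.9659); cell (4,2); t to first gridline: x 1.5068, y 0.6522 (then +3.8637 / +1.0353)
    (4,1) via y @ 0.6522
    (5,1) via x @ 1.5068
    (5,0) via y @ 1.6875  # hit
  → r_7 = 1.6875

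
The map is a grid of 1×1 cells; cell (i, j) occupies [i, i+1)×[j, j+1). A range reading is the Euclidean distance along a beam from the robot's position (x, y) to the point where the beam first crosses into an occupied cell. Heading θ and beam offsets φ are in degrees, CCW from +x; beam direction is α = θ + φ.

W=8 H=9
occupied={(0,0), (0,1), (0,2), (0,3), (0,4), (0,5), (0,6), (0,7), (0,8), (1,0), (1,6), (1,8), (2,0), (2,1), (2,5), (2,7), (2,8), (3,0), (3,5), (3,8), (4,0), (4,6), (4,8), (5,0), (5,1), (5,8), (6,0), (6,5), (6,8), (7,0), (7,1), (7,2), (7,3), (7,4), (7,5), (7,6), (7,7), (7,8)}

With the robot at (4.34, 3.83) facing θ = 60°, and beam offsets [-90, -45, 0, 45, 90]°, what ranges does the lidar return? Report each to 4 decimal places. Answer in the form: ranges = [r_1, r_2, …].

ranges = [3.0715, 2.7538, 4.8151, 1.3137, 2.3400]

beam 1: φ=-90°, α=330°
  d=(0.8660,-0.5000)  start (4,3)  tX=0.7621 tY=1.6600  stride 1/|dx|=1.1547 1/|dy|=2.0000
    cross x-line → (5,3), t=0.7621
    cross y-line → (5,2), t=1.6600
    cross x-line → (6,2), t=1.9168
    cross x-line → (7,2), t=3.0715 (wall)
  → r_1 = 3.0715
beam 2: φ=-45°, α=15°
  d=(0.9659,0.2588)  start (4,3)  tX=0.6833 tY=0.6568  stride 1/|dx|=1.0353 1/|dy|=3.8637
    cross y-line → (4,4), t=0.6568
    cross x-line → (5,4), t=0.6833
    cross x-line → (6,4), t=1.7186
    cross x-line → (7,4), t=2.7538 (wall)
  → r_2 = 2.7538
beam 3: φ=0°, α=60°
  d=(0.5000,0.8660)  start (4,3)  tX=1.3200 tY=0.1963  stride 1/|dx|=2.0000 1/|dy|=1.1547
    cross y-line → (4,4), t=0.1963
    cross x-line → (5,4), t=1.3200
    cross y-line → (5,5), t=1.3510
    cross y-line → (5,6), t=2.5057
    cross x-line → (6,6), t=3.3200
    cross y-line → (6,7), t=3.6604
    cross y-line → (6,8), t=4.8151 (wall)
  → r_3 = 4.8151
beam 4: φ=45°, α=105°
  d=(-0.2588,0.9659)  start (4,3)  tX=1.3137 tY=0.1760  stride 1/|dx|=3.8637 1/|dy|=1.0353
    cross y-line → (4,4), t=0.1760
    cross y-line → (4,5), t=1.2113
    cross x-line → (3,5), t=1.3137 (wall)
  → r_4 = 1.3137
beam 5: φ=90°, α=150°
  d=(-0.8660,0.5000)  start (4,3)  tX=0.3926 tY=0.3400  stride 1/|dx|=1.1547 1/|dy|=2.0000
    cross y-line → (4,4), t=0.3400
    cross x-line → (3,4), t=0.3926
    cross x-line → (2,4), t=1.5473
    cross y-line → (2,5), t=2.3400 (wall)
  → r_5 = 2.3400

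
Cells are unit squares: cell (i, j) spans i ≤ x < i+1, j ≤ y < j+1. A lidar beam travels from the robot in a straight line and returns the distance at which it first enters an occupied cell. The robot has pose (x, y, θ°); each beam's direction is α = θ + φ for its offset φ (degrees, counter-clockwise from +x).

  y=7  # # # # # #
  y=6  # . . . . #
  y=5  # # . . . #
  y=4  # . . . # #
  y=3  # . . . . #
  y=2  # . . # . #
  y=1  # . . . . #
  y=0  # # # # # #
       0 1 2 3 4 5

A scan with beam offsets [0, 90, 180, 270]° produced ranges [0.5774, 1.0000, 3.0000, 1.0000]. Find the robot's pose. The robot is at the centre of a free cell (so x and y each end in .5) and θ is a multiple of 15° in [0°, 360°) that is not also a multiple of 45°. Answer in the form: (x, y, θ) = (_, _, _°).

(x, y, θ) = (2.5, 1.5, 300°)

Enumerate (i+0.5, j+0.5, θ) over the 21 free cells and 16 admissible headings. For each, cast all 4 beams and compare to the given ranges.
  (3.5, 4.5, 120°): beam 1 = 2.8868 ≠ 0.5774 ✗
  (4.5, 3.5, 300°): beam 1 = 1.0000 ≠ 0.5774 ✗
  (2.5, 2.5, 165°): beam 1 = 1.5529 ≠ 0.5774 ✗
  (2.5, 4.5, 285°): beam 1 = 1.9319 ≠ 0.5774 ✗
  (4.5, 5.5, 345°): beam 1 = 0.5176 ≠ 0.5774 ✗
  …
  (2.5, 1.5, 300°): r_1=0.5774, r_2=1.0000, r_3=3.0000, r_4=1.0000 — all match ✓
Only this pose fits every beam.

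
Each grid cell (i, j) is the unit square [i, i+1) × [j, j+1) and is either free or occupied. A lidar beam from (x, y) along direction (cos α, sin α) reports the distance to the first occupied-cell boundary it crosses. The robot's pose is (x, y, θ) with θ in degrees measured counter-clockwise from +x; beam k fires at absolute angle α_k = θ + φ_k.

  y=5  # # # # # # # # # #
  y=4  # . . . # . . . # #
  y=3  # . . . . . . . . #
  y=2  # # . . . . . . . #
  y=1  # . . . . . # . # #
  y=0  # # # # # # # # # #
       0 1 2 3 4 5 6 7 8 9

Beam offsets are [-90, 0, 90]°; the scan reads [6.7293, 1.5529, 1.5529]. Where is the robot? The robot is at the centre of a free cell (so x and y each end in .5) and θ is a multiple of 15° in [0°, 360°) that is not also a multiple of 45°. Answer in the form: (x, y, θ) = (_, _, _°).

Candidates: 27 free-cell centres × 16 headings = 432 poses. Raycast each; keep the one whose scan matches to 4 dp.
  (2.5, 4.5, 15°): beam 1 = 3.6235 ≠ 6.7293 ✗
  (7.5, 4.5, 300°): beam 1 = 7.0000 ≠ 6.7293 ✗
  (5.5, 3.5, 120°): beam 1 = 2.8868 ≠ 6.7293 ✗
  (8.5, 3.5, 240°): beam 1 = 3.0000 ≠ 6.7293 ✗
  (1.5, 3.5, 240°): beam 1 = 0.5774 ≠ 6.7293 ✗
  …
  (7.5, 2.5, 255°): r_1=6.7293, r_2=1.5529, r_3=1.5529 — all match ✓
Unique over the lattice → pose = (7.5, 2.5, 255°).

(x, y, θ) = (7.5, 2.5, 255°)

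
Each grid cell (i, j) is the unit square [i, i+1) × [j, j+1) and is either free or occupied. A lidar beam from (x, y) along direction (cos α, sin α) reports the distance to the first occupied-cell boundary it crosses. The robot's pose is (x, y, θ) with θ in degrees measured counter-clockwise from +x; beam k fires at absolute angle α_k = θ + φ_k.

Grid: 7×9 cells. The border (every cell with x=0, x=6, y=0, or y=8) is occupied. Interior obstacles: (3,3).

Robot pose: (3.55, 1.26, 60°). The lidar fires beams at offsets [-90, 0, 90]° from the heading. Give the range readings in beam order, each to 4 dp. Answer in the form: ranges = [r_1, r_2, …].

beam 1: φ=-90°, α=330°
  dir = (cos 330°, sin 330°) = (0.8660, -0.5000); from cell (3,1)
  next x-line at t=0.5196, next y-line at t=0.5200; Δt_x=1.1547, Δt_y=2.0000
    x: enter (4,1) at t=0.5196
    y: enter (4,0) at t=0.5200 ← occupied
  → r_1 = 0.5200
beam 2: φ=0°, α=60°
  dir = (cos 60°, sin 60°) = (0.5000, 0.8660); from cell (3,1)
  next x-line at t=0.9000, next y-line at t=0.8545; Δt_x=2.0000, Δt_y=1.1547
    y: enter (3,2) at t=0.8545
    x: enter (4,2) at t=0.9000
    y: enter (4,3) at t=2.0092
    x: enter (5,3) at t=2.9000
    y: enter (5,4) at t=3.1639
    y: enter (5,5) at t=4.3186
    x: enter (6,5) at t=4.9000 ← occupied
  → r_2 = 4.9000
beam 3: φ=90°, α=150°
  dir = (cos 150°, sin 150°) = (-0.8660, 0.5000); from cell (3,1)
  next x-line at t=0.6351, next y-line at t=1.4800; Δt_x=1.1547, Δt_y=2.0000
    x: enter (2,1) at t=0.6351
    y: enter (2,2) at t=1.4800
    x: enter (1,2) at t=1.7898
    x: enter (0,2) at t=2.9445 ← occupied
  → r_3 = 2.9445

ranges = [0.5200, 4.9000, 2.9445]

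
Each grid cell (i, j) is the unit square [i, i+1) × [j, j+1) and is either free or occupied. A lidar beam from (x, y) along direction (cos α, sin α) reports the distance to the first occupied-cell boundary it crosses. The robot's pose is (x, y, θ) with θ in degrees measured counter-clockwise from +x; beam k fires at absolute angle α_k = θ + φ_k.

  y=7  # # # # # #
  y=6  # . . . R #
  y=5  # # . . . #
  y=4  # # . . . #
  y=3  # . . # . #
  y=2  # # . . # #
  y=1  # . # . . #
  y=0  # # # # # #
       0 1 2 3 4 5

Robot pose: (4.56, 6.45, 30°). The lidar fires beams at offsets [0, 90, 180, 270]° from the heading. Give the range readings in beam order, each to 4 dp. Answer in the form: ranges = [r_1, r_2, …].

ranges = [0.5081, 0.6351, 2.9560, 0.8800]

beam 1: φ=0°, α=30°
  cosα=0.8660 sinα=0.5000 | (4,6) | tMaxX 0.5081 tMaxY 1.1000 | tΔX 1.1547 tΔY 2.0000
    t=0.5081 [x] (5,6) — stop
  → r_1 = 0.5081
beam 2: φ=90°, α=120°
  cosα=-0.5000 sinα=0.8660 | (4,6) | tMaxX 1.1200 tMaxY 0.6351 | tΔX 2.0000 tΔY 1.1547
    t=0.6351 [y] (4,7) — stop
  → r_2 = 0.6351
beam 3: φ=180°, α=210°
  cosα=-0.8660 sinα=-0.5000 | (4,6) | tMaxX 0.6466 tMaxY 0.9000 | tΔX 1.1547 tΔY 2.0000
    t=0.6466 [x] (3,6)
    t=0.9000 [y] (3,5)
    t=1.8013 [x] (2,5)
    t=2.9000 [y] (2,4)
    t=2.9560 [x] (1,4) — stop
  → r_3 = 2.9560
beam 4: φ=270°, α=300°
  cosα=0.5000 sinα=-0.8660 | (4,6) | tMaxX 0.8800 tMaxY 0.5196 | tΔX 2.0000 tΔY 1.1547
    t=0.5196 [y] (4,5)
    t=0.8800 [x] (5,5) — stop
  → r_4 = 0.8800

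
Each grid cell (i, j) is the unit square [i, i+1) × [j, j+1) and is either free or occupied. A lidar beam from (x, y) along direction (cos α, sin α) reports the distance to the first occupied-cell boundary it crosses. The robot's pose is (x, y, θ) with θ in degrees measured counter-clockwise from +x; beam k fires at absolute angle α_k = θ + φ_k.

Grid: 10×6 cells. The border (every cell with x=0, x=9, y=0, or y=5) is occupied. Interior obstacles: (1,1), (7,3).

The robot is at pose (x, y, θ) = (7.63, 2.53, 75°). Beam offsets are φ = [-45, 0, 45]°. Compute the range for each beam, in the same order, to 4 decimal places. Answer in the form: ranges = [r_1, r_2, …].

beam 1: φ=-45°, α=30°
  direction (0.8660, 0.5000); cell (7,2); t to first gridline: x 0.4272, y 0.9400 (then +1.1547 / +2.0000)
    (8,2) via x @ 0.4272
    (8,3) via y @ 0.9400
    (9,3) via x @ 1.5819  # hit
  → r_1 = 1.5819
beam 2: φ=0°, α=75°
  direction (0.2588, 0.9659); cell (7,2); t to first gridline: x 1.4296, y 0.4866 (then +3.8637 / +1.0353)
    (7,3) via y @ 0.4866  # hit
  → r_2 = 0.4866
beam 3: φ=45°, α=120°
  direction (-0.5000, 0.8660); cell (7,2); t to first gridline: x 1.2600, y 0.5427 (then +2.0000 / +1.1547)
    (7,3) via y @ 0.5427  # hit
  → r_3 = 0.5427

ranges = [1.5819, 0.4866, 0.5427]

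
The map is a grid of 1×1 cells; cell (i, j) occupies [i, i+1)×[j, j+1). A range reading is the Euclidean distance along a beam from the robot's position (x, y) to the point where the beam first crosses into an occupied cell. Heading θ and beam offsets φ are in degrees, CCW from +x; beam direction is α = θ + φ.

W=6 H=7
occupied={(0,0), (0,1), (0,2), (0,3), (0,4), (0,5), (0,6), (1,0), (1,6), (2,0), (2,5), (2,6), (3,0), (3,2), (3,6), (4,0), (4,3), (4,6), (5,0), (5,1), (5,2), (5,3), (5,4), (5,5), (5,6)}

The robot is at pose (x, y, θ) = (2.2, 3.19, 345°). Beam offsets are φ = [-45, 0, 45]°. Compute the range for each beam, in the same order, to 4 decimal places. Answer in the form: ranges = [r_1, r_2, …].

beam 1: φ=-45°, α=300°
  d=(0.5000,-0.8660)  start (2,3)  tX=1.6000 tY=0.2194  stride 1/|dx|=2.0000 1/|dy|=1.1547
    cross y-line → (2,2), t=0.2194
    cross y-line → (2,1), t=1.3741
    cross x-line → (3,1), t=1.6000
    cross y-line → (3,0), t=2.5288 (wall)
  → r_1 = 2.5288
beam 2: φ=0°, α=345°
  d=(0.9659,-0.2588)  start (2,3)  tX=0.8282 tY=0.7341  stride 1/|dx|=1.0353 1/|dy|=3.8637
    cross y-line → (2,2), t=0.7341
    cross x-line → (3,2), t=0.8282 (wall)
  → r_2 = 0.8282
beam 3: φ=45°, α=30°
  d=(0.8660,0.5000)  start (2,3)  tX=0.9238 tY=1.6200  stride 1/|dx|=1.1547 1/|dy|=2.0000
    cross x-line → (3,3), t=0.9238
    cross y-line → (3,4), t=1.6200
    cross x-line → (4,4), t=2.0785
    cross x-line → (5,4), t=3.2332 (wall)
  → r_3 = 3.2332

ranges = [2.5288, 0.8282, 3.2332]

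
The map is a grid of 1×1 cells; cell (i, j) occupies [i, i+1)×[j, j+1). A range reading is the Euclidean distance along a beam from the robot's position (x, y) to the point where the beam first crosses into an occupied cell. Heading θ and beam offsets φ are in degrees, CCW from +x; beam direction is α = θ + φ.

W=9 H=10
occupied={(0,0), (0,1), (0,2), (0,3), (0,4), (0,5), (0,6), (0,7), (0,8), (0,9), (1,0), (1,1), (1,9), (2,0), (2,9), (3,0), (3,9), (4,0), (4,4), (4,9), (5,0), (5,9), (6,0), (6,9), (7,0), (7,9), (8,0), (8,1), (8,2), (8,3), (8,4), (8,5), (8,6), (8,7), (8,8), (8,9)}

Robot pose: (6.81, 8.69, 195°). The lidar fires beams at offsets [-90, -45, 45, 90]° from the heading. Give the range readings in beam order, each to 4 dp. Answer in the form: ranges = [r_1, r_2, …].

beam 1: φ=-90°, α=105°
  cosα=-0.2588 sinα=0.9659 | (6,8) | tMaxX 3.1296 tMaxY 0.3209 | tΔX 3.8637 tΔY 1.0353
    t=0.3209 [y] (6,9) — stop
  → r_1 = 0.3209
beam 2: φ=-45°, α=150°
  cosα=-0.8660 sinα=0.5000 | (6,8) | tMaxX 0.9353 tMaxY 0.6200 | tΔX 1.1547 tΔY 2.0000
    t=0.6200 [y] (6,9) — stop
  → r_2 = 0.6200
beam 3: φ=45°, α=240°
  cosα=-0.5000 sinα=-0.8660 | (6,8) | tMaxX 1.6200 tMaxY 0.7967 | tΔX 2.0000 tΔY 1.1547
    t=0.7967 [y] (6,7)
    t=1.6200 [x] (5,7)
    t=1.9514 [y] (5,6)
    t=3.1061 [y] (5,5)
    t=3.6200 [x] (4,5)
    t=4.2608 [y] (4,4) — stop
  → r_3 = 4.2608
beam 4: φ=90°, α=285°
  cosα=0.2588 sinα=-0.9659 | (6,8) | tMaxX 0.7341 tMaxY 0.7143 | tΔX 3.8637 tΔY 1.0353
    t=0.7143 [y] (6,7)
    t=0.7341 [x] (7,7)
    t=1.7496 [y] (7,6)
    t=2.7849 [y] (7,5)
    t=3.8202 [y] (7,4)
    t=4.5978 [x] (8,4) — stop
  → r_4 = 4.5978

ranges = [0.3209, 0.6200, 4.2608, 4.5978]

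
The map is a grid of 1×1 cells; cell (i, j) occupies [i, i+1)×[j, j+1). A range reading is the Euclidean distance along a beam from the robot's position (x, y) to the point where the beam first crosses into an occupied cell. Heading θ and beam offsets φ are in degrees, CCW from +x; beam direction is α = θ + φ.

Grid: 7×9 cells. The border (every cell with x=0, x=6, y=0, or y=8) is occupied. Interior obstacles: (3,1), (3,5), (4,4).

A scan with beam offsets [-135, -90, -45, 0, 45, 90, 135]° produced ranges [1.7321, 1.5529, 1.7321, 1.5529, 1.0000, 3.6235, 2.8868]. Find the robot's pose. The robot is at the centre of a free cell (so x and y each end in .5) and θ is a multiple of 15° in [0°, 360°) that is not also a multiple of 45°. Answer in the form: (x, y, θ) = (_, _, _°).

(x, y, θ) = (2.5, 2.5, 285°)

Candidates: 32 free-cell centres × 16 headings = 512 poses. Raycast each; keep the one whose scan matches to 4 dp.
  (5.5, 5.5, 285°): beam 1 = 5.0000 ≠ 1.7321 ✗
  (4.5, 3.5, 15°): beam 2 = 2.5882 ≠ 1.5529 ✗
  (1.5, 5.5, 75°): beam 1 = 4.0415 ≠ 1.7321 ✗
  (4.5, 6.5, 165°): beam 4 = 3.6235 ≠ 1.5529 ✗
  (1.5, 5.5, 345°): beam 1 = 0.5774 ≠ 1.7321 ✗
  …
  (2.5, 2.5, 285°): r_1=1.7321, r_2=1.5529, r_3=1.7321, r_4=1.5529, r_5=1.0000, r_6=3.6235, r_7=2.8868 — all match ✓
Unique over the lattice → pose = (2.5, 2.5, 285°).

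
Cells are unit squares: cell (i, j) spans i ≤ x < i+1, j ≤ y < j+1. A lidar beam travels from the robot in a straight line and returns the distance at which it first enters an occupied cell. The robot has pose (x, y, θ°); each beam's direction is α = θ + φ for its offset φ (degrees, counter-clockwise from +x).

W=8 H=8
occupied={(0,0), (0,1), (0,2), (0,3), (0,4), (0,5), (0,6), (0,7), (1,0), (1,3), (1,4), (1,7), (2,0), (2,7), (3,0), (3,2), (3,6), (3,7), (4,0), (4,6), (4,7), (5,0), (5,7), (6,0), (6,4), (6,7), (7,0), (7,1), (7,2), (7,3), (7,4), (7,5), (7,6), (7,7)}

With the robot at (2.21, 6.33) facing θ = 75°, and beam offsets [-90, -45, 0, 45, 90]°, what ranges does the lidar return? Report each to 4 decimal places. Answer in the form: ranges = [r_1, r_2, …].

ranges = [0.8179, 0.9122, 0.6936, 0.7736, 1.2527]

beam 1: φ=-90°, α=345°
  cosα=0.9659 sinα=-0.2588 | (2,6) | tMaxX 0.8179 tMaxY 1.2750 | tΔX 1.0353 tΔY 3.8637
    t=0.8179 [x] (3,6) — stop
  → r_1 = 0.8179
beam 2: φ=-45°, α=30°
  cosα=0.8660 sinα=0.5000 | (2,6) | tMaxX 0.9122 tMaxY 1.3400 | tΔX 1.1547 tΔY 2.0000
    t=0.9122 [x] (3,6) — stop
  → r_2 = 0.9122
beam 3: φ=0°, α=75°
  cosα=0.2588 sinα=0.9659 | (2,6) | tMaxX 3.0523 tMaxY 0.6936 | tΔX 3.8637 tΔY 1.0353
    t=0.6936 [y] (2,7) — stop
  → r_3 = 0.6936
beam 4: φ=45°, α=120°
  cosα=-0.5000 sinα=0.8660 | (2,6) | tMaxX 0.4200 tMaxY 0.7736 | tΔX 2.0000 tΔY 1.1547
    t=0.4200 [x] (1,6)
    t=0.7736 [y] (1,7) — stop
  → r_4 = 0.7736
beam 5: φ=90°, α=165°
  cosα=-0.9659 sinα=0.2588 | (2,6) | tMaxX 0.2174 tMaxY 2.5887 | tΔX 1.0353 tΔY 3.8637
    t=0.2174 [x] (1,6)
    t=1.2527 [x] (0,6) — stop
  → r_5 = 1.2527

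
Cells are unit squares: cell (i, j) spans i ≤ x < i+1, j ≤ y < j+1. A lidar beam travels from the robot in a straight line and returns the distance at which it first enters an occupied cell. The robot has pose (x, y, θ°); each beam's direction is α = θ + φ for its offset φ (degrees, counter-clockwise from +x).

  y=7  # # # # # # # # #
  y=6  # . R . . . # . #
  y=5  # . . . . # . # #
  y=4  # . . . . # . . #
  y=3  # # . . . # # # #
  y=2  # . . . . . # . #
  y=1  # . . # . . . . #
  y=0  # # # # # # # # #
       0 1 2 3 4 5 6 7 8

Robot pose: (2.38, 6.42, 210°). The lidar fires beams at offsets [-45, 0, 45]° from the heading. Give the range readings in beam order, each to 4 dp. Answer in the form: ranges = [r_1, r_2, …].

beam 1: φ=-45°, α=165°
  d=(-0.9659,0.2588)  start (2,6)  tX=0.3934 tY=2.2409  stride 1/|dx|=1.0353 1/|dy|=3.8637
    cross x-line → (1,6), t=0.3934
    cross x-line → (0,6), t=1.4287 (wall)
  → r_1 = 1.4287
beam 2: φ=0°, α=210°
  d=(-0.8660,-0.5000)  start (2,6)  tX=0.4388 tY=0.8400  stride 1/|dx|=1.1547 1/|dy|=2.0000
    cross x-line → (1,6), t=0.4388
    cross y-line → (1,5), t=0.8400
    cross x-line → (0,5), t=1.5935 (wall)
  → r_2 = 1.5935
beam 3: φ=45°, α=255°
  d=(-0.2588,-0.9659)  start (2,6)  tX=1.4682 tY=0.4348  stride 1/|dx|=3.8637 1/|dy|=1.0353
    cross y-line → (2,5), t=0.4348
    cross x-line → (1,5), t=1.4682
    cross y-line → (1,4), t=1.4701
    cross y-line → (1,3), t=2.5054 (wall)
  → r_3 = 2.5054

ranges = [1.4287, 1.5935, 2.5054]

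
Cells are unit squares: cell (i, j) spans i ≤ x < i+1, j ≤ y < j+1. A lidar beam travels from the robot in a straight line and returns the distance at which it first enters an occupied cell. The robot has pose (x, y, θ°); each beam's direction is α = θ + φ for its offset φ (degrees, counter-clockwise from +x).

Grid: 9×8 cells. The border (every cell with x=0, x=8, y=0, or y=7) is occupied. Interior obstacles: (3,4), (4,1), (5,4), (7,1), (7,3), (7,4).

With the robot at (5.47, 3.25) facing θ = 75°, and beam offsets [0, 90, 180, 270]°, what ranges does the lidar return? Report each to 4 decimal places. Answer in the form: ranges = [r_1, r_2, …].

ranges = [0.7765, 4.6277, 1.8159, 2.6192]

beam 1: φ=0°, α=75°
  cosα=0.2588 sinα=0.9659 | (5,3) | tMaxX 2.0478 tMaxY 0.7765 | tΔX 3.8637 tΔY 1.0353
    t=0.7765 [y] (5,4) — stop
  → r_1 = 0.7765
beam 2: φ=90°, α=165°
  cosα=-0.9659 sinα=0.2588 | (5,3) | tMaxX 0.4866 tMaxY 2.8978 | tΔX 1.0353 tΔY 3.8637
    t=0.4866 [x] (4,3)
    t=1.5219 [x] (3,3)
    t=2.5571 [x] (2,3)
    t=2.8978 [y] (2,4)
    t=3.5924 [x] (1,4)
    t=4.6277 [x] (0,4) — stop
  → r_2 = 4.6277
beam 3: φ=180°, α=255°
  cosα=-0.2588 sinα=-0.9659 | (5,3) | tMaxX 1.8159 tMaxY 0.2588 | tΔX 3.8637 tΔY 1.0353
    t=0.2588 [y] (5,2)
    t=1.2941 [y] (5,1)
    t=1.8159 [x] (4,1) — stop
  → r_3 = 1.8159
beam 4: φ=270°, α=345°
  cosα=0.9659 sinα=-0.2588 | (5,3) | tMaxX 0.5487 tMaxY 0.9659 | tΔX 1.0353 tΔY 3.8637
    t=0.5487 [x] (6,3)
    t=0.9659 [y] (6,2)
    t=1.5840 [x] (7,2)
    t=2.6192 [x] (8,2) — stop
  → r_4 = 2.6192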